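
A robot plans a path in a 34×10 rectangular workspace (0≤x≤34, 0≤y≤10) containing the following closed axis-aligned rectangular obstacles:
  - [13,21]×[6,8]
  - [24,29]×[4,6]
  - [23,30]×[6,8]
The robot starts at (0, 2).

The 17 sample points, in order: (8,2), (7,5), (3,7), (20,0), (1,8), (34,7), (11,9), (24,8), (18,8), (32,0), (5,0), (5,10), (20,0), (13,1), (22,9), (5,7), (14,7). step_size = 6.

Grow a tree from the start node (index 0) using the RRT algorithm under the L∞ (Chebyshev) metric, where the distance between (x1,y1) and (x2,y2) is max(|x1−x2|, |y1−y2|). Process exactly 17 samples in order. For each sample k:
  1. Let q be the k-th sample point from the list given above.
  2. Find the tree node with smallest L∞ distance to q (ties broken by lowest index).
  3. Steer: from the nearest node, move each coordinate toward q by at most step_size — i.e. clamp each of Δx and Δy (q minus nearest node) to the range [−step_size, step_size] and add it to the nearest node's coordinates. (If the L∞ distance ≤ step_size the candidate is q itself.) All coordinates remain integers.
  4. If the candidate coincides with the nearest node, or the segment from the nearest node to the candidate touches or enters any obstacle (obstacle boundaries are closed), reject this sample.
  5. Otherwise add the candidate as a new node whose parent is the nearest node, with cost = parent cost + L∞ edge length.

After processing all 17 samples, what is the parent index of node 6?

Parent of node 6: 2

1. q=(8,2) nearest=0 d=8 new=(6,2) → add node 1 parent=0 cost=6
2. q=(7,5) nearest=1 d=3 new=(7,5) → add node 2 parent=1 cost=9
3. q=(3,7) nearest=2 d=4 new=(3,7) → add node 3 parent=2 cost=13
4. q=(20,0) nearest=2 d=13 new=(13,0) → add node 4 parent=2 cost=15
5. q=(1,8) nearest=3 d=2 new=(1,8) → add node 5 parent=3 cost=15
6. q=(34,7) nearest=4 d=21 new=(19,6) → blocked by [13,21]×[6,8], reject
7. q=(11,9) nearest=2 d=4 new=(11,9) → add node 6 parent=2 cost=13
8. q=(24,8) nearest=4 d=11 new=(19,6) → blocked by [13,21]×[6,8], reject
9. q=(18,8) nearest=6 d=7 new=(17,8) → blocked by [13,21]×[6,8], reject
10. q=(32,0) nearest=4 d=19 new=(19,0) → add node 7 parent=4 cost=21
11. q=(5,0) nearest=1 d=2 new=(5,0) → add node 8 parent=1 cost=8
12. q=(5,10) nearest=3 d=3 new=(5,10) → add node 9 parent=3 cost=16
13. q=(20,0) nearest=7 d=1 new=(20,0) → add node 10 parent=7 cost=22
14. q=(13,1) nearest=4 d=1 new=(13,1) → add node 11 parent=4 cost=16
15. q=(22,9) nearest=4 d=9 new=(19,6) → blocked by [13,21]×[6,8], reject
16. q=(5,7) nearest=2 d=2 new=(5,7) → add node 12 parent=2 cost=11
17. q=(14,7) nearest=6 d=3 new=(14,7) → blocked by [13,21]×[6,8], reject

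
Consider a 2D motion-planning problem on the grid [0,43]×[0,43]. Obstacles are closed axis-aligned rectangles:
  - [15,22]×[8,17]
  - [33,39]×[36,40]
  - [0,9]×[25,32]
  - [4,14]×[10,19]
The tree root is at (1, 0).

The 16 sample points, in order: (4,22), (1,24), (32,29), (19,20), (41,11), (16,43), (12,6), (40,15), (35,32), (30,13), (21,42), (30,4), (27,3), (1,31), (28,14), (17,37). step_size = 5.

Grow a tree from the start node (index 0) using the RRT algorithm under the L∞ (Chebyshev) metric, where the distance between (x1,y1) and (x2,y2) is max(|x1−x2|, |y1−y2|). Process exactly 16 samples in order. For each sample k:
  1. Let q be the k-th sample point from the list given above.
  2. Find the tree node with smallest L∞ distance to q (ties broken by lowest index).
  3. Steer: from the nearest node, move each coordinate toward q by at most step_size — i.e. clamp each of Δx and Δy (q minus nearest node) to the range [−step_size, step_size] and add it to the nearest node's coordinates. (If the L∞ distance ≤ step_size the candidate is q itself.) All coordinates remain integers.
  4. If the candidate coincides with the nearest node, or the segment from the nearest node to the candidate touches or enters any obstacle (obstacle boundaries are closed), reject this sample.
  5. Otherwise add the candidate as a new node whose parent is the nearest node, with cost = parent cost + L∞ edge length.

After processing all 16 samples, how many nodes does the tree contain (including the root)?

1. q=(4,22) nearest=0 d=22 new=(4,5) → add node 1 parent=0 cost=5
2. q=(1,24) nearest=1 d=19 new=(1,10) → add node 2 parent=1 cost=10
3. q=(32,29) nearest=1 d=28 new=(9,10) → blocked by [4,14]×[10,19], reject
4. q=(19,20) nearest=1 d=15 new=(9,10) → blocked by [4,14]×[10,19], reject
5. q=(41,11) nearest=1 d=37 new=(9,10) → blocked by [4,14]×[10,19], reject
6. q=(16,43) nearest=2 d=33 new=(6,15) → blocked by [4,14]×[10,19], reject
7. q=(12,6) nearest=1 d=8 new=(9,6) → add node 3 parent=1 cost=10
8. q=(40,15) nearest=3 d=31 new=(14,11) → blocked by [4,14]×[10,19], reject
9. q=(35,32) nearest=3 d=26 new=(14,11) → blocked by [4,14]×[10,19], reject
10. q=(30,13) nearest=3 d=21 new=(14,11) → blocked by [4,14]×[10,19], reject
11. q=(21,42) nearest=2 d=32 new=(6,15) → blocked by [4,14]×[10,19], reject
12. q=(30,4) nearest=3 d=21 new=(14,4) → add node 4 parent=3 cost=15
13. q=(27,3) nearest=4 d=13 new=(19,3) → add node 5 parent=4 cost=20
14. q=(1,31) nearest=2 d=21 new=(1,15) → add node 6 parent=2 cost=15
15. q=(28,14) nearest=5 d=11 new=(24,8) → add node 7 parent=5 cost=25
16. q=(17,37) nearest=6 d=22 new=(6,20) → blocked by [4,14]×[10,19], reject

Node count: 8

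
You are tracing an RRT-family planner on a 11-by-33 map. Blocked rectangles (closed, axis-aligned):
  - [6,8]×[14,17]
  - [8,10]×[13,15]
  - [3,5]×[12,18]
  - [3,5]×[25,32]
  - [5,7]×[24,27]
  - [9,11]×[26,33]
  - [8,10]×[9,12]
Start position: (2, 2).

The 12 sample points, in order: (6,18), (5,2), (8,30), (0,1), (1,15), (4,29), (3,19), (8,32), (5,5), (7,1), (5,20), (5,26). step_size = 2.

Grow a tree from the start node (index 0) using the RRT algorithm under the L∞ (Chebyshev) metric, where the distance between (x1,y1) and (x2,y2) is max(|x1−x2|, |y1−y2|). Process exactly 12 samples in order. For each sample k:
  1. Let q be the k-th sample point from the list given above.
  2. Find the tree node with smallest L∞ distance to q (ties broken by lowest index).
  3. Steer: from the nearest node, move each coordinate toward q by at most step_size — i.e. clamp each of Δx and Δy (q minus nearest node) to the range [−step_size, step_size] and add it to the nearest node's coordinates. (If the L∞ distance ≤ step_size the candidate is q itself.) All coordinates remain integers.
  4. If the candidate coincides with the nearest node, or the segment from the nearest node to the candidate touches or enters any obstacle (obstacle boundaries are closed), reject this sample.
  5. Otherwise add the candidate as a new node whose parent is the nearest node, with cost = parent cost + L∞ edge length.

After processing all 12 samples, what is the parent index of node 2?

Parent of node 2: 1

1. q=(6,18) nearest=0 d=16 new=(4,4) → add node 1 parent=0 cost=2
2. q=(5,2) nearest=1 d=2 new=(5,2) → add node 2 parent=1 cost=4
3. q=(8,30) nearest=1 d=26 new=(6,6) → add node 3 parent=1 cost=4
4. q=(0,1) nearest=0 d=2 new=(0,1) → add node 4 parent=0 cost=2
5. q=(1,15) nearest=3 d=9 new=(4,8) → add node 5 parent=3 cost=6
6. q=(4,29) nearest=5 d=21 new=(4,10) → add node 6 parent=5 cost=8
7. q=(3,19) nearest=6 d=9 new=(3,12) → blocked by [3,5]×[12,18], reject
8. q=(8,32) nearest=6 d=22 new=(6,12) → add node 7 parent=6 cost=10
9. q=(5,5) nearest=1 d=1 new=(5,5) → add node 8 parent=1 cost=3
10. q=(7,1) nearest=2 d=2 new=(7,1) → add node 9 parent=2 cost=6
11. q=(5,20) nearest=7 d=8 new=(5,14) → blocked by [3,5]×[12,18], reject
12. q=(5,26) nearest=7 d=14 new=(5,14) → blocked by [3,5]×[12,18], reject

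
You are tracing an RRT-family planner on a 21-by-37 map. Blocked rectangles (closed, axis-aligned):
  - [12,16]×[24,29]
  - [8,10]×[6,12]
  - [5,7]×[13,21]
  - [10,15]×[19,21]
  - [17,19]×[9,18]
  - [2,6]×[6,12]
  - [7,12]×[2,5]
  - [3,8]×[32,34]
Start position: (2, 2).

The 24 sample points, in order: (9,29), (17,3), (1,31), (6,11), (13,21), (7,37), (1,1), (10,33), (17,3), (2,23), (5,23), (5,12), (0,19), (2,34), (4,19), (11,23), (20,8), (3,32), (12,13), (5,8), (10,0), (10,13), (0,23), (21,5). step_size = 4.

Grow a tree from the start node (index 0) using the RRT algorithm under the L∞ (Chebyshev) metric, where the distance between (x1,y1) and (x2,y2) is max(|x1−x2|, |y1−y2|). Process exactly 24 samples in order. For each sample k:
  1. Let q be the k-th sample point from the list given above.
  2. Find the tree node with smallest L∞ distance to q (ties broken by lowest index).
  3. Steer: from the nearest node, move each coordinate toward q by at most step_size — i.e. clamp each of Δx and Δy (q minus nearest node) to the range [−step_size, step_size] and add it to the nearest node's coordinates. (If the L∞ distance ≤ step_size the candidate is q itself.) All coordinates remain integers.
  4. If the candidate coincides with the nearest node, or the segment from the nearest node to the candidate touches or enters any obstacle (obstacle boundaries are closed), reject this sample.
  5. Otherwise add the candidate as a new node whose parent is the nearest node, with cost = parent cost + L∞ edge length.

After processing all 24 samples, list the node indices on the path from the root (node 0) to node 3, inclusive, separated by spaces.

Path: 0 3

1. q=(9,29) nearest=0 d=27 new=(6,6) → blocked by [2,6]×[6,12], reject
2. q=(17,3) nearest=0 d=15 new=(6,3) → add node 1 parent=0 cost=4
3. q=(1,31) nearest=1 d=28 new=(2,7) → blocked by [2,6]×[6,12], reject
4. q=(6,11) nearest=1 d=8 new=(6,7) → blocked by [2,6]×[6,12], reject
5. q=(13,21) nearest=1 d=18 new=(10,7) → blocked by [8,10]×[6,12], reject
6. q=(7,37) nearest=1 d=34 new=(7,7) → add node 2 parent=1 cost=8
7. q=(1,1) nearest=0 d=1 new=(1,1) → add node 3 parent=0 cost=1
8. q=(10,33) nearest=2 d=26 new=(10,11) → blocked by [8,10]×[6,12], reject
9. q=(17,3) nearest=2 d=10 new=(11,3) → blocked by [8,10]×[6,12], reject
10. q=(2,23) nearest=2 d=16 new=(3,11) → blocked by [2,6]×[6,12], reject
11. q=(5,23) nearest=2 d=16 new=(5,11) → blocked by [2,6]×[6,12], reject
12. q=(5,12) nearest=2 d=5 new=(5,11) → blocked by [2,6]×[6,12], reject
13. q=(0,19) nearest=2 d=12 new=(3,11) → blocked by [2,6]×[6,12], reject
14. q=(2,34) nearest=2 d=27 new=(3,11) → blocked by [2,6]×[6,12], reject
15. q=(4,19) nearest=2 d=12 new=(4,11) → blocked by [2,6]×[6,12], reject
16. q=(11,23) nearest=2 d=16 new=(11,11) → blocked by [8,10]×[6,12], reject
17. q=(20,8) nearest=2 d=13 new=(11,8) → blocked by [8,10]×[6,12], reject
18. q=(3,32) nearest=2 d=25 new=(3,11) → blocked by [2,6]×[6,12], reject
19. q=(12,13) nearest=2 d=6 new=(11,11) → blocked by [8,10]×[6,12], reject
20. q=(5,8) nearest=2 d=2 new=(5,8) → blocked by [2,6]×[6,12], reject
21. q=(10,0) nearest=1 d=4 new=(10,0) → blocked by [7,12]×[2,5], reject
22. q=(10,13) nearest=2 d=6 new=(10,11) → blocked by [8,10]×[6,12], reject
23. q=(0,23) nearest=2 d=16 new=(3,11) → blocked by [2,6]×[6,12], reject
24. q=(21,5) nearest=2 d=14 new=(11,5) → blocked by [8,10]×[6,12], reject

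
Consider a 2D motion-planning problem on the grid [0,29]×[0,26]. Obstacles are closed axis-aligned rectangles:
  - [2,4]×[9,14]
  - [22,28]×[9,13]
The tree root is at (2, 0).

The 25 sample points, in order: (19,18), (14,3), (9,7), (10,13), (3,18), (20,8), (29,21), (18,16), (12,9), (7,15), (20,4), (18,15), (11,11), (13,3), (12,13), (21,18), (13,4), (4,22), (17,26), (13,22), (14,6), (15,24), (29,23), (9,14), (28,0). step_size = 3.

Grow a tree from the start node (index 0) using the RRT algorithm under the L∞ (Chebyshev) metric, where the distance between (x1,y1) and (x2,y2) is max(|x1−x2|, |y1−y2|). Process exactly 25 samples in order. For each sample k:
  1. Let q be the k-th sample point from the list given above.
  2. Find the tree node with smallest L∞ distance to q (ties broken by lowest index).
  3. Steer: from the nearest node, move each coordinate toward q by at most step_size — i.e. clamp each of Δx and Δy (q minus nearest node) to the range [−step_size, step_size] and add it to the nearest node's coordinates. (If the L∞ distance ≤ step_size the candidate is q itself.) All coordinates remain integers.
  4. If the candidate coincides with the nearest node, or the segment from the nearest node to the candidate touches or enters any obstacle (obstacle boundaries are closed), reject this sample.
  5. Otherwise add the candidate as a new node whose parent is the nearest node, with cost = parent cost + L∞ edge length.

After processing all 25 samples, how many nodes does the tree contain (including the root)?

1. q=(19,18) nearest=0 d=18 new=(5,3) → add node 1 parent=0 cost=3
2. q=(14,3) nearest=1 d=9 new=(8,3) → add node 2 parent=1 cost=6
3. q=(9,7) nearest=1 d=4 new=(8,6) → add node 3 parent=1 cost=6
4. q=(10,13) nearest=3 d=7 new=(10,9) → add node 4 parent=3 cost=9
5. q=(3,18) nearest=4 d=9 new=(7,12) → add node 5 parent=4 cost=12
6. q=(20,8) nearest=4 d=10 new=(13,8) → add node 6 parent=4 cost=12
7. q=(29,21) nearest=6 d=16 new=(16,11) → add node 7 parent=6 cost=15
8. q=(18,16) nearest=7 d=5 new=(18,14) → add node 8 parent=7 cost=18
9. q=(12,9) nearest=6 d=1 new=(12,9) → add node 9 parent=6 cost=13
10. q=(7,15) nearest=5 d=3 new=(7,15) → add node 10 parent=5 cost=15
11. q=(20,4) nearest=6 d=7 new=(16,5) → add node 11 parent=6 cost=15
12. q=(18,15) nearest=8 d=1 new=(18,15) → add node 12 parent=8 cost=19
13. q=(11,11) nearest=4 d=2 new=(11,11) → add node 13 parent=4 cost=11
14. q=(13,3) nearest=11 d=3 new=(13,3) → add node 14 parent=11 cost=18
15. q=(12,13) nearest=13 d=2 new=(12,13) → add node 15 parent=13 cost=13
16. q=(21,18) nearest=12 d=3 new=(21,18) → add node 16 parent=12 cost=22
17. q=(13,4) nearest=14 d=1 new=(13,4) → add node 17 parent=14 cost=19
18. q=(4,22) nearest=10 d=7 new=(4,18) → add node 18 parent=10 cost=18
19. q=(17,26) nearest=16 d=8 new=(18,21) → add node 19 parent=16 cost=25
20. q=(13,22) nearest=19 d=5 new=(15,22) → add node 20 parent=19 cost=28
21. q=(14,6) nearest=6 d=2 new=(14,6) → add node 21 parent=6 cost=14
22. q=(15,24) nearest=20 d=2 new=(15,24) → add node 22 parent=20 cost=30
23. q=(29,23) nearest=16 d=8 new=(24,21) → add node 23 parent=16 cost=25
24. q=(9,14) nearest=5 d=2 new=(9,14) → add node 24 parent=5 cost=14
25. q=(28,0) nearest=7 d=12 new=(19,8) → add node 25 parent=7 cost=18

Node count: 26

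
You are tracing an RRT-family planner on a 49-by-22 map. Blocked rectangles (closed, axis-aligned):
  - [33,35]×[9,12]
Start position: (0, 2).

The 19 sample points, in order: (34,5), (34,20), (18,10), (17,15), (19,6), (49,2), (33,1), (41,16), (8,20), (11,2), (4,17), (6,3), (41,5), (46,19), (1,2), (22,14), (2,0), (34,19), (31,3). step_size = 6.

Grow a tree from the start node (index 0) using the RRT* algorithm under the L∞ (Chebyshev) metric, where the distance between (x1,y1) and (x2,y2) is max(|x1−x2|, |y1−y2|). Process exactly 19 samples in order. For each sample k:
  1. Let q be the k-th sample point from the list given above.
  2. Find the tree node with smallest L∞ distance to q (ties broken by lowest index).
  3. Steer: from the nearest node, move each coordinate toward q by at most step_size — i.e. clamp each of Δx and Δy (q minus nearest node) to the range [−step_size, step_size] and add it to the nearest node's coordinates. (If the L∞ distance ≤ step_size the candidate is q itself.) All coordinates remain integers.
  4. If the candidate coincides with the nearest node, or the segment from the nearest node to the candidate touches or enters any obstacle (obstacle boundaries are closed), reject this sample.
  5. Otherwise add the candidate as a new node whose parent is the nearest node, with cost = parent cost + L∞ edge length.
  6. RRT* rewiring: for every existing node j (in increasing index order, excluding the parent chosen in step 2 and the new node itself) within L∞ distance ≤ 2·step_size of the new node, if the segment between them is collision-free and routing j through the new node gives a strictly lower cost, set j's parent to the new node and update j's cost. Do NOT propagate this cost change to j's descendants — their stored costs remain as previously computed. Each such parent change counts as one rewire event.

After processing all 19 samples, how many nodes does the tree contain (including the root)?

Node count: 20

1. q=(34,5) nearest=0 d=34 new=(6,5) → add node 1 parent=0 cost=6
2. q=(34,20) nearest=1 d=28 new=(12,11) → add node 2 parent=1 cost=12
3. q=(18,10) nearest=2 d=6 new=(18,10) → add node 3 parent=2 cost=18
4. q=(17,15) nearest=2 d=5 new=(17,15) → add node 4 parent=2 cost=17
5. q=(19,6) nearest=3 d=4 new=(19,6) → add node 5 parent=3 cost=22
6. q=(49,2) nearest=5 d=30 new=(25,2) → add node 6 parent=5 cost=28
7. q=(33,1) nearest=6 d=8 new=(31,1) → add node 7 parent=6 cost=34
8. q=(41,16) nearest=7 d=15 new=(37,7) → add node 8 parent=7 cost=40
9. q=(8,20) nearest=2 d=9 new=(8,17) → add node 9 parent=2 cost=18
10. q=(11,2) nearest=1 d=5 new=(11,2) → add node 10 parent=1 cost=11; rewire 5→10 (19<22)
11. q=(4,17) nearest=9 d=4 new=(4,17) → add node 11 parent=9 cost=22
12. q=(6,3) nearest=1 d=2 new=(6,3) → add node 12 parent=1 cost=8
13. q=(41,5) nearest=8 d=4 new=(41,5) → add node 13 parent=8 cost=44
14. q=(46,19) nearest=8 d=12 new=(43,13) → add node 14 parent=8 cost=46
15. q=(1,2) nearest=0 d=1 new=(1,2) → add node 15 parent=0 cost=1; rewire 12→15 (6<8)
16. q=(22,14) nearest=3 d=4 new=(22,14) → add node 16 parent=3 cost=22
17. q=(2,0) nearest=0 d=2 new=(2,0) → add node 17 parent=0 cost=2
18. q=(34,19) nearest=14 d=9 new=(37,19) → add node 18 parent=14 cost=52
19. q=(31,3) nearest=7 d=2 new=(31,3) → add node 19 parent=7 cost=36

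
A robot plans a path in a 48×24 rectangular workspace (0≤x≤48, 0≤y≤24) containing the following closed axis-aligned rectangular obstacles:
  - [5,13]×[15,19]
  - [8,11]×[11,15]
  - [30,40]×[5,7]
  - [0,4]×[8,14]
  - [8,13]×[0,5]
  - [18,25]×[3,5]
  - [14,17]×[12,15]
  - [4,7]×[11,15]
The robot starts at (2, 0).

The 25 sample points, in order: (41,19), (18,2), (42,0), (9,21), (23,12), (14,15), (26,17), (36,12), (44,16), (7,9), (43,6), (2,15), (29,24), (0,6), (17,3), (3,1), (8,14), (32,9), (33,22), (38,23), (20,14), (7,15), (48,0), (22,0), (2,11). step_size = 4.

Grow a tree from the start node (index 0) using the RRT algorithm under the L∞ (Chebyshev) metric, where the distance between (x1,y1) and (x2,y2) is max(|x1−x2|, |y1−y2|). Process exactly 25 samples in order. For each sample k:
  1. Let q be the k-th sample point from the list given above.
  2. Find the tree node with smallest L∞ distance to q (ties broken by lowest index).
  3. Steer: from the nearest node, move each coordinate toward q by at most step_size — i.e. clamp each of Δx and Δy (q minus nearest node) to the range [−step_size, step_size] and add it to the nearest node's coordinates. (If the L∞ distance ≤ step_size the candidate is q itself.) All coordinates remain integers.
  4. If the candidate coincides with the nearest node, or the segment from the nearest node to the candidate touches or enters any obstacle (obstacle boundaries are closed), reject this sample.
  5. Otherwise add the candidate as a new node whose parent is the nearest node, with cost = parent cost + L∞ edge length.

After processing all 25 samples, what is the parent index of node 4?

1. q=(41,19) nearest=0 d=39 new=(6,4) → add node 1 parent=0 cost=4
2. q=(18,2) nearest=1 d=12 new=(10,2) → blocked by [8,13]×[0,5], reject
3. q=(42,0) nearest=1 d=36 new=(10,0) → blocked by [8,13]×[0,5], reject
4. q=(9,21) nearest=1 d=17 new=(9,8) → add node 2 parent=1 cost=8
5. q=(23,12) nearest=2 d=14 new=(13,12) → add node 3 parent=2 cost=12
6. q=(14,15) nearest=3 d=3 new=(14,15) → blocked by [14,17]×[12,15], reject
7. q=(26,17) nearest=3 d=13 new=(17,16) → blocked by [14,17]×[12,15], reject
8. q=(36,12) nearest=3 d=23 new=(17,12) → blocked by [14,17]×[12,15], reject
9. q=(44,16) nearest=3 d=31 new=(17,16) → blocked by [14,17]×[12,15], reject
10. q=(7,9) nearest=2 d=2 new=(7,9) → add node 4 parent=2 cost=10
11. q=(43,6) nearest=3 d=30 new=(17,8) → add node 5 parent=3 cost=16
12. q=(2,15) nearest=4 d=6 new=(3,13) → blocked by [0,4]×[8,14], reject
13. q=(29,24) nearest=3 d=16 new=(17,16) → blocked by [14,17]×[12,15], reject
14. q=(0,6) nearest=0 d=6 new=(0,4) → add node 6 parent=0 cost=4
15. q=(17,3) nearest=5 d=5 new=(17,4) → add node 7 parent=5 cost=20
16. q=(3,1) nearest=0 d=1 new=(3,1) → add node 8 parent=0 cost=1
17. q=(8,14) nearest=3 d=5 new=(9,14) → blocked by [8,11]×[11,15], reject
18. q=(32,9) nearest=5 d=15 new=(21,9) → add node 9 parent=5 cost=20
19. q=(33,22) nearest=9 d=13 new=(25,13) → add node 10 parent=9 cost=24
20. q=(38,23) nearest=10 d=13 new=(29,17) → add node 11 parent=10 cost=28
21. q=(20,14) nearest=9 d=5 new=(20,13) → add node 12 parent=9 cost=24
22. q=(7,15) nearest=3 d=6 new=(9,15) → blocked by [5,13]×[15,19], reject
23. q=(48,0) nearest=11 d=19 new=(33,13) → add node 13 parent=11 cost=32
24. q=(22,0) nearest=7 d=5 new=(21,0) → blocked by [18,25]×[3,5], reject
25. q=(2,11) nearest=4 d=5 new=(3,11) → blocked by [0,4]×[8,14], reject

Parent of node 4: 2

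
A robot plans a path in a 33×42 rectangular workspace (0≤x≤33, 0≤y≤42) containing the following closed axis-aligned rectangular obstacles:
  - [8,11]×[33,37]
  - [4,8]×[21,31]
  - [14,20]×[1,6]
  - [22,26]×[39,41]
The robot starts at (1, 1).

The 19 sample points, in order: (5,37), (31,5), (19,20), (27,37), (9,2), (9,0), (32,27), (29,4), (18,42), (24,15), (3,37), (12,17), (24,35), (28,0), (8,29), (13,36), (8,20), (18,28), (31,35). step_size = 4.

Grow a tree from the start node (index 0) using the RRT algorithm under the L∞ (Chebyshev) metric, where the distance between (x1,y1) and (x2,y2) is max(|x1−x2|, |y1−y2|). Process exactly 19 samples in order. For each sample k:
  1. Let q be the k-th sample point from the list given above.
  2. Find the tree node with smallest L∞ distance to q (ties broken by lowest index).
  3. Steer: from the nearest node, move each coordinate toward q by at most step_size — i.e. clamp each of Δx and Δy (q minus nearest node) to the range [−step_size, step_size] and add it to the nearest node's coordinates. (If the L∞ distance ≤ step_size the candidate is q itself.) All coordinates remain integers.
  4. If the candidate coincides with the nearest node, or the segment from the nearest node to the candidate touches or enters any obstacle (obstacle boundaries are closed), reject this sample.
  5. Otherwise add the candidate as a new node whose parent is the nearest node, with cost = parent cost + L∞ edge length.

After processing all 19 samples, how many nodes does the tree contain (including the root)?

1. q=(5,37) nearest=0 d=36 new=(5,5) → add node 1 parent=0 cost=4
2. q=(31,5) nearest=1 d=26 new=(9,5) → add node 2 parent=1 cost=8
3. q=(19,20) nearest=1 d=15 new=(9,9) → add node 3 parent=1 cost=8
4. q=(27,37) nearest=3 d=28 new=(13,13) → add node 4 parent=3 cost=12
5. q=(9,2) nearest=2 d=3 new=(9,2) → add node 5 parent=2 cost=11
6. q=(9,0) nearest=5 d=2 new=(9,0) → add node 6 parent=5 cost=13
7. q=(32,27) nearest=4 d=19 new=(17,17) → add node 7 parent=4 cost=16
8. q=(29,4) nearest=7 d=13 new=(21,13) → add node 8 parent=7 cost=20
9. q=(18,42) nearest=7 d=25 new=(18,21) → add node 9 parent=7 cost=20
10. q=(24,15) nearest=8 d=3 new=(24,15) → add node 10 parent=8 cost=23
11. q=(3,37) nearest=9 d=16 new=(14,25) → add node 11 parent=9 cost=24
12. q=(12,17) nearest=4 d=4 new=(12,17) → add node 12 parent=4 cost=16
13. q=(24,35) nearest=11 d=10 new=(18,29) → add node 13 parent=11 cost=28
14. q=(28,0) nearest=8 d=13 new=(25,9) → add node 14 parent=8 cost=24
15. q=(8,29) nearest=11 d=6 new=(10,29) → add node 15 parent=11 cost=28
16. q=(13,36) nearest=13 d=7 new=(14,33) → add node 16 parent=13 cost=32
17. q=(8,20) nearest=12 d=4 new=(8,20) → add node 17 parent=12 cost=20
18. q=(18,28) nearest=13 d=1 new=(18,28) → add node 18 parent=13 cost=29
19. q=(31,35) nearest=13 d=13 new=(22,33) → add node 19 parent=13 cost=32

Node count: 20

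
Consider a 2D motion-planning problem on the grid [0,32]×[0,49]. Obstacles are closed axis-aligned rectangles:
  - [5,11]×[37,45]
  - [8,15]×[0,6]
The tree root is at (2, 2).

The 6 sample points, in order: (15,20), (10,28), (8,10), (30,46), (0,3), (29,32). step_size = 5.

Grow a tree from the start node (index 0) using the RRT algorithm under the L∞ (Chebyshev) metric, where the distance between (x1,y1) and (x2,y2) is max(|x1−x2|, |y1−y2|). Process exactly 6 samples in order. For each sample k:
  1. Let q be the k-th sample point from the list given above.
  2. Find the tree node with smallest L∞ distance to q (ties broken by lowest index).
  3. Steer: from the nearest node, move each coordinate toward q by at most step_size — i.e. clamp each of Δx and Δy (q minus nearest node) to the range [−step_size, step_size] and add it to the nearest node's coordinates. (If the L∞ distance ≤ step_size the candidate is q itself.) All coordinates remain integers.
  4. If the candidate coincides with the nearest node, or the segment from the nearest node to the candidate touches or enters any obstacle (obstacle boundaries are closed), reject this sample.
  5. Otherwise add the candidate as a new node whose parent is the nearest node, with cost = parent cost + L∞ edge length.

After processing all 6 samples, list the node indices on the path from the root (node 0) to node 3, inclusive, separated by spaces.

1. q=(15,20) nearest=0 d=18 new=(7,7) → add node 1 parent=0 cost=5
2. q=(10,28) nearest=1 d=21 new=(10,12) → add node 2 parent=1 cost=10
3. q=(8,10) nearest=2 d=2 new=(8,10) → add node 3 parent=2 cost=12
4. q=(30,46) nearest=2 d=34 new=(15,17) → add node 4 parent=2 cost=15
5. q=(0,3) nearest=0 d=2 new=(0,3) → add node 5 parent=0 cost=2
6. q=(29,32) nearest=4 d=15 new=(20,22) → add node 6 parent=4 cost=20

Path: 0 1 2 3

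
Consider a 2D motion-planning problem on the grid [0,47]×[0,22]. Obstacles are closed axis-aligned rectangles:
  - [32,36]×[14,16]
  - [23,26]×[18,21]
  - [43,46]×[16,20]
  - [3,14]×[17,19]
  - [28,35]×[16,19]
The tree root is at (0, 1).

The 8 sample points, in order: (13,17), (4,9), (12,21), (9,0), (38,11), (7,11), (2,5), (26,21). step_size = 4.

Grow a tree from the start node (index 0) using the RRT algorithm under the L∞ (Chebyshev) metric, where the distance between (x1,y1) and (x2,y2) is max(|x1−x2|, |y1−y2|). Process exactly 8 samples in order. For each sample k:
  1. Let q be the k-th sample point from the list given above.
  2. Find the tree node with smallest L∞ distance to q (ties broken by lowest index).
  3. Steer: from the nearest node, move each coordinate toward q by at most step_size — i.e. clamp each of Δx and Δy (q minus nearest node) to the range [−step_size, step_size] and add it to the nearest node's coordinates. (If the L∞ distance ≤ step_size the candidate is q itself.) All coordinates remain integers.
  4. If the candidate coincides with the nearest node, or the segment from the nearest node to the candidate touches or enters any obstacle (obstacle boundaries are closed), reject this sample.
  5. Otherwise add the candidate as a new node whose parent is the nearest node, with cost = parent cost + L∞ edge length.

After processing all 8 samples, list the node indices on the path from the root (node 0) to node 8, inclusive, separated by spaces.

Path: 0 1 2 3 5 8

1. q=(13,17) nearest=0 d=16 new=(4,5) → add node 1 parent=0 cost=4
2. q=(4,9) nearest=1 d=4 new=(4,9) → add node 2 parent=1 cost=8
3. q=(12,21) nearest=2 d=12 new=(8,13) → add node 3 parent=2 cost=12
4. q=(9,0) nearest=1 d=5 new=(8,1) → add node 4 parent=1 cost=8
5. q=(38,11) nearest=3 d=30 new=(12,11) → add node 5 parent=3 cost=16
6. q=(7,11) nearest=3 d=2 new=(7,11) → add node 6 parent=3 cost=14
7. q=(2,5) nearest=1 d=2 new=(2,5) → add node 7 parent=1 cost=6
8. q=(26,21) nearest=5 d=14 new=(16,15) → add node 8 parent=5 cost=20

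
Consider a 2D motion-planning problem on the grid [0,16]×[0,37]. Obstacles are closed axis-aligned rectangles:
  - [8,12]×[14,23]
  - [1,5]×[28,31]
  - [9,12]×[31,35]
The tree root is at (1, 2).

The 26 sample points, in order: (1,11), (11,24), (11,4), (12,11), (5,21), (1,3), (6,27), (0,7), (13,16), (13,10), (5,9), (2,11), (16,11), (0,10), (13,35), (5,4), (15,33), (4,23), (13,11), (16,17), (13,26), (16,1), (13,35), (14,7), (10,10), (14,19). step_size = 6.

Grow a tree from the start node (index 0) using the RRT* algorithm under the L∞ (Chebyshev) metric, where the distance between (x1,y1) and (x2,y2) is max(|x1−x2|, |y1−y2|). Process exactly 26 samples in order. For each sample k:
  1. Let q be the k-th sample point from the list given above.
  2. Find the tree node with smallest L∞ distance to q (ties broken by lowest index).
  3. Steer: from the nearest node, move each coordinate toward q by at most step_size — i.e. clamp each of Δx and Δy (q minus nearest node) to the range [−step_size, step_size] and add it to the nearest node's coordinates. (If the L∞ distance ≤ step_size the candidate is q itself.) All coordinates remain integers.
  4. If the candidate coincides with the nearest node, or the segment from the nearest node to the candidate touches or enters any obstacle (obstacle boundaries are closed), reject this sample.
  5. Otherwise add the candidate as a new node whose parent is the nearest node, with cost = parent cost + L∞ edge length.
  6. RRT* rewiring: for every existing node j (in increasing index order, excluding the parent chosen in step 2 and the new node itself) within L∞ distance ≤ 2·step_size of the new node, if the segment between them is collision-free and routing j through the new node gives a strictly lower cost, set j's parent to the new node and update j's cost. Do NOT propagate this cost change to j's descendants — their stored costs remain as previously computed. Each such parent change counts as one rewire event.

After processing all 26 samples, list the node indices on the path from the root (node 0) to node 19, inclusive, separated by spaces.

Path: 0 6 4 9 18 23 19

1. q=(1,11) nearest=0 d=9 new=(1,8) → add node 1 parent=0 cost=6
2. q=(11,24) nearest=1 d=16 new=(7,14) → add node 2 parent=1 cost=12
3. q=(11,4) nearest=0 d=10 new=(7,4) → add node 3 parent=0 cost=6
4. q=(12,11) nearest=2 d=5 new=(12,11) → add node 4 parent=2 cost=17
5. q=(5,21) nearest=2 d=7 new=(5,20) → add node 5 parent=2 cost=18
6. q=(1,3) nearest=0 d=1 new=(1,3) → add node 6 parent=0 cost=1; rewire 4→6 (12<17)
7. q=(6,27) nearest=5 d=7 new=(6,26) → add node 7 parent=5 cost=24
8. q=(0,7) nearest=1 d=1 new=(0,7) → add node 8 parent=1 cost=7
9. q=(13,16) nearest=4 d=5 new=(13,16) → add node 9 parent=4 cost=17
10. q=(13,10) nearest=4 d=1 new=(13,10) → add node 10 parent=4 cost=13
11. q=(5,9) nearest=1 d=4 new=(5,9) → add node 11 parent=1 cost=10
12. q=(2,11) nearest=1 d=3 new=(2,11) → add node 12 parent=1 cost=9
13. q=(16,11) nearest=10 d=3 new=(16,11) → add node 13 parent=10 cost=16
14. q=(0,10) nearest=1 d=2 new=(0,10) → add node 14 parent=1 cost=8
15. q=(13,35) nearest=7 d=9 new=(12,32) → blocked by [9,12]×[31,35], reject
16. q=(5,4) nearest=3 d=2 new=(5,4) → add node 15 parent=3 cost=8
17. q=(15,33) nearest=7 d=9 new=(12,32) → blocked by [9,12]×[31,35], reject
18. q=(4,23) nearest=5 d=3 new=(4,23) → add node 16 parent=5 cost=21
19. q=(13,11) nearest=4 d=1 new=(13,11) → add node 17 parent=4 cost=13
20. q=(16,17) nearest=9 d=3 new=(16,17) → add node 18 parent=9 cost=20
21. q=(13,26) nearest=7 d=7 new=(12,26) → add node 19 parent=7 cost=30
22. q=(16,1) nearest=3 d=9 new=(13,1) → add node 20 parent=3 cost=12
23. q=(13,35) nearest=7 d=9 new=(12,32) → blocked by [9,12]×[31,35], reject
24. q=(14,7) nearest=10 d=3 new=(14,7) → add node 21 parent=10 cost=16
25. q=(10,10) nearest=4 d=2 new=(10,10) → add node 22 parent=4 cost=14
26. q=(14,19) nearest=18 d=2 new=(14,19) → add node 23 parent=18 cost=22; rewire 19→23 (29<30)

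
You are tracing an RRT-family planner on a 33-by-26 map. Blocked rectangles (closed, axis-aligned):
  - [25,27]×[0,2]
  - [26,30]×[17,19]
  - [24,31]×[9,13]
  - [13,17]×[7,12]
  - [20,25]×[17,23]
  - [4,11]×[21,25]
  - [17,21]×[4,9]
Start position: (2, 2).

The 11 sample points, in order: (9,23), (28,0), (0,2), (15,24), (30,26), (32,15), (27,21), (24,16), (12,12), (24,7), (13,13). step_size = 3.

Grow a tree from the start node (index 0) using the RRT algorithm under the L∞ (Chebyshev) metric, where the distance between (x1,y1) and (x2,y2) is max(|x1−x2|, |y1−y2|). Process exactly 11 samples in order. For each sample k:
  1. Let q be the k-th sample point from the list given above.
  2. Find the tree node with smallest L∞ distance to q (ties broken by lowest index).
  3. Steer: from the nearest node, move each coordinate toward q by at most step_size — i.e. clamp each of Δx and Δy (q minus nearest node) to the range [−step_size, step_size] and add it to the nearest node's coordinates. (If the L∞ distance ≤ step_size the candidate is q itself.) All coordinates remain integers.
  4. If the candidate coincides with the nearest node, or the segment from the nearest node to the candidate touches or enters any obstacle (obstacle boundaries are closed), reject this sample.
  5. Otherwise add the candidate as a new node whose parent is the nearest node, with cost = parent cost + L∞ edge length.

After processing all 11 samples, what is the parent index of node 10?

Parent of node 10: 8

1. q=(9,23) nearest=0 d=21 new=(5,5) → add node 1 parent=0 cost=3
2. q=(28,0) nearest=1 d=23 new=(8,2) → add node 2 parent=1 cost=6
3. q=(0,2) nearest=0 d=2 new=(0,2) → add node 3 parent=0 cost=2
4. q=(15,24) nearest=1 d=19 new=(8,8) → add node 4 parent=1 cost=6
5. q=(30,26) nearest=4 d=22 new=(11,11) → add node 5 parent=4 cost=9
6. q=(32,15) nearest=5 d=21 new=(14,14) → add node 6 parent=5 cost=12
7. q=(27,21) nearest=6 d=13 new=(17,17) → add node 7 parent=6 cost=15
8. q=(24,16) nearest=7 d=7 new=(20,16) → add node 8 parent=7 cost=18
9. q=(12,12) nearest=5 d=1 new=(12,12) → add node 9 parent=5 cost=10
10. q=(24,7) nearest=8 d=9 new=(23,13) → add node 10 parent=8 cost=21
11. q=(13,13) nearest=6 d=1 new=(13,13) → add node 11 parent=6 cost=13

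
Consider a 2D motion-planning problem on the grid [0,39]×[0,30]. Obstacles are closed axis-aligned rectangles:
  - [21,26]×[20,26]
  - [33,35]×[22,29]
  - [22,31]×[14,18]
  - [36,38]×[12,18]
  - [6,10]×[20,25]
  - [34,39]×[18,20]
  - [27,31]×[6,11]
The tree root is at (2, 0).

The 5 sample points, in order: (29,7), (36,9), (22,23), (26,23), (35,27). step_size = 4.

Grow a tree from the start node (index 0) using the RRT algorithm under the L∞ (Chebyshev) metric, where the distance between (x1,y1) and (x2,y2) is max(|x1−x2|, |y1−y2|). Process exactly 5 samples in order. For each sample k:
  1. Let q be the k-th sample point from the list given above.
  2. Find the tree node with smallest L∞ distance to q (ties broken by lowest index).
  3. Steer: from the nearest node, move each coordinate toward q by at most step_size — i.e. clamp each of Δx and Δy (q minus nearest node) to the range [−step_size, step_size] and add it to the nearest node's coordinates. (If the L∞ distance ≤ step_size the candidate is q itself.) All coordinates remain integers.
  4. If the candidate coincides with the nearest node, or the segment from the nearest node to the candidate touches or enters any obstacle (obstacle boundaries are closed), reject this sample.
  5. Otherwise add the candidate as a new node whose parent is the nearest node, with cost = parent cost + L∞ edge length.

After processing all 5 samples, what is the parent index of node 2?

Parent of node 2: 1

1. q=(29,7) nearest=0 d=27 new=(6,4) → add node 1 parent=0 cost=4
2. q=(36,9) nearest=1 d=30 new=(10,8) → add node 2 parent=1 cost=8
3. q=(22,23) nearest=2 d=15 new=(14,12) → add node 3 parent=2 cost=12
4. q=(26,23) nearest=3 d=12 new=(18,16) → add node 4 parent=3 cost=16
5. q=(35,27) nearest=4 d=17 new=(22,20) → blocked by [21,26]×[20,26], reject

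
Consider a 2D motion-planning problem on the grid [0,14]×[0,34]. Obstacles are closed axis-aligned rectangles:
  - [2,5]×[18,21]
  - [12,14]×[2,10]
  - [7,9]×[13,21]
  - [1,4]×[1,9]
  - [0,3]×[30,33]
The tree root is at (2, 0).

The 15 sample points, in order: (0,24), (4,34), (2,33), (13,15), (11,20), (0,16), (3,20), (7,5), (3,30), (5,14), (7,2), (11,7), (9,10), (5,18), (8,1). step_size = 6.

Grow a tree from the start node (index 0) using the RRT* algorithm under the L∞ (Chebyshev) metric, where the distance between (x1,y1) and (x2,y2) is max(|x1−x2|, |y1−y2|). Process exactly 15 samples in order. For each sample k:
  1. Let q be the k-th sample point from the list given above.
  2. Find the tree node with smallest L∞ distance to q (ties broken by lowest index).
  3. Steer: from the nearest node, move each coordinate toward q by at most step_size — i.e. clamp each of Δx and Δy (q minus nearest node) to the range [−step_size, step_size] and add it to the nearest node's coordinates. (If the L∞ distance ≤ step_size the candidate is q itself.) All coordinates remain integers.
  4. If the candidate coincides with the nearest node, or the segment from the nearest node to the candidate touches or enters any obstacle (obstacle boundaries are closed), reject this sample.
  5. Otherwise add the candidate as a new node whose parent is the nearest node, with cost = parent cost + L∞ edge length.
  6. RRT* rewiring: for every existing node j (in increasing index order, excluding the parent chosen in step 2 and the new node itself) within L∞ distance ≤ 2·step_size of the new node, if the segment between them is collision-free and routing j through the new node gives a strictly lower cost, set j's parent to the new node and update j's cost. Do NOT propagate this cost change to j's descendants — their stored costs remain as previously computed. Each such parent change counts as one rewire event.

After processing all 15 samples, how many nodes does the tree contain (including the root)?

1. q=(0,24) nearest=0 d=24 new=(0,6) → blocked by [1,4]×[1,9], reject
2. q=(4,34) nearest=0 d=34 new=(4,6) → blocked by [1,4]×[1,9], reject
3. q=(2,33) nearest=0 d=33 new=(2,6) → blocked by [1,4]×[1,9], reject
4. q=(13,15) nearest=0 d=15 new=(8,6) → blocked by [1,4]×[1,9], reject
5. q=(11,20) nearest=0 d=20 new=(8,6) → blocked by [1,4]×[1,9], reject
6. q=(0,16) nearest=0 d=16 new=(0,6) → blocked by [1,4]×[1,9], reject
7. q=(3,20) nearest=0 d=20 new=(3,6) → blocked by [1,4]×[1,9], reject
8. q=(7,5) nearest=0 d=5 new=(7,5) → blocked by [1,4]×[1,9], reject
9. q=(3,30) nearest=0 d=30 new=(3,6) → blocked by [1,4]×[1,9], reject
10. q=(5,14) nearest=0 d=14 new=(5,6) → blocked by [1,4]×[1,9], reject
11. q=(7,2) nearest=0 d=5 new=(7,2) → add node 1 parent=0 cost=5
12. q=(11,7) nearest=1 d=5 new=(11,7) → add node 2 parent=1 cost=10
13. q=(9,10) nearest=2 d=3 new=(9,10) → add node 3 parent=2 cost=13
14. q=(5,18) nearest=3 d=8 new=(5,16) → blocked by [7,9]×[13,21], reject
15. q=(8,1) nearest=1 d=1 new=(8,1) → add node 4 parent=1 cost=6

Node count: 5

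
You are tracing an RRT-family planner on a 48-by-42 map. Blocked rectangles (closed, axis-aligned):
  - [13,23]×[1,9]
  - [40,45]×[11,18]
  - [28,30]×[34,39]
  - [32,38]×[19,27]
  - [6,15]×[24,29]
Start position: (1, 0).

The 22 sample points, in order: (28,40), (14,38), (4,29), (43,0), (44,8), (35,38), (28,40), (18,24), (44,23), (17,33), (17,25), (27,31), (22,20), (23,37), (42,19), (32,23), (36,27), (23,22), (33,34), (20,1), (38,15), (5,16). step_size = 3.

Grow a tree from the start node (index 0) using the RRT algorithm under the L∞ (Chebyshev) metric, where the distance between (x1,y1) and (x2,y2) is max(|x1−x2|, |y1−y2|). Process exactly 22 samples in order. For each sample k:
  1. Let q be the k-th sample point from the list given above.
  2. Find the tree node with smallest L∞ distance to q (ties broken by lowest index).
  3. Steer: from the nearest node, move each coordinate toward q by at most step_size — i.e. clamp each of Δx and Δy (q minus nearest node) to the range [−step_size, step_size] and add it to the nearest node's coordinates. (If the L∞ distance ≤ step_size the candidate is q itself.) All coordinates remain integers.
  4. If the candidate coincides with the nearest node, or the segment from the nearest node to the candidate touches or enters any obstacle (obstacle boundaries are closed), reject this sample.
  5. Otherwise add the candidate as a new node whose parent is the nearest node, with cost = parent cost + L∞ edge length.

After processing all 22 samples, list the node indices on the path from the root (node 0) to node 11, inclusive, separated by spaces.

1. q=(28,40) nearest=0 d=40 new=(4,3) → add node 1 parent=0 cost=3
2. q=(14,38) nearest=1 d=35 new=(7,6) → add node 2 parent=1 cost=6
3. q=(4,29) nearest=2 d=23 new=(4,9) → add node 3 parent=2 cost=9
4. q=(43,0) nearest=2 d=36 new=(10,3) → add node 4 parent=2 cost=9
5. q=(44,8) nearest=4 d=34 new=(13,6) → blocked by [13,23]×[1,9], reject
6. q=(35,38) nearest=3 d=31 new=(7,12) → add node 5 parent=3 cost=12
7. q=(28,40) nearest=5 d=28 new=(10,15) → add node 6 parent=5 cost=15
8. q=(18,24) nearest=6 d=9 new=(13,18) → add node 7 parent=6 cost=18
9. q=(44,23) nearest=7 d=31 new=(16,21) → add node 8 parent=7 cost=21
10. q=(17,33) nearest=8 d=12 new=(17,24) → add node 9 parent=8 cost=24
11. q=(17,25) nearest=9 d=1 new=(17,25) → add node 10 parent=9 cost=25
12. q=(27,31) nearest=9 d=10 new=(20,27) → add node 11 parent=9 cost=27
13. q=(22,20) nearest=9 d=5 new=(20,21) → add node 12 parent=9 cost=27
14. q=(23,37) nearest=11 d=10 new=(23,30) → add node 13 parent=11 cost=30
15. q=(42,19) nearest=13 d=19 new=(26,27) → add node 14 parent=13 cost=33
16. q=(32,23) nearest=14 d=6 new=(29,24) → add node 15 parent=14 cost=36
17. q=(36,27) nearest=15 d=7 new=(32,27) → blocked by [32,38]×[19,27], reject
18. q=(23,22) nearest=12 d=3 new=(23,22) → add node 16 parent=12 cost=30
19. q=(33,34) nearest=14 d=7 new=(29,30) → add node 17 parent=14 cost=36
20. q=(20,1) nearest=4 d=10 new=(13,1) → blocked by [13,23]×[1,9], reject
21. q=(38,15) nearest=15 d=9 new=(32,21) → blocked by [32,38]×[19,27], reject
22. q=(5,16) nearest=5 d=4 new=(5,15) → add node 18 parent=5 cost=15

Path: 0 1 2 3 5 6 7 8 9 11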